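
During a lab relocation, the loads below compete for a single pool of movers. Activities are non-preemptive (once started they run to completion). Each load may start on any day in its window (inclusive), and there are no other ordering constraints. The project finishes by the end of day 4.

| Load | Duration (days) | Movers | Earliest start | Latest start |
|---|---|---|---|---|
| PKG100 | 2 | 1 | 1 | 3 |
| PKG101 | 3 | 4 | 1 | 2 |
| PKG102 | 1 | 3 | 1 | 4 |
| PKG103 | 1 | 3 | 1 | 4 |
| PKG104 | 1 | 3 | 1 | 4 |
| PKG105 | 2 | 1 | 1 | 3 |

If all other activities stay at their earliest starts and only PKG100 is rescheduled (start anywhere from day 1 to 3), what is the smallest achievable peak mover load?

14

PKG100@1: d1:15  d2:6  d3:4  d4:0 → peak 15
PKG100@2: d1:14  d2:6  d3:5  d4:0 → peak 14
PKG100@3: d1:14  d2:5  d3:5  d4:1 → peak 14
Best is PKG100@2, peak 14.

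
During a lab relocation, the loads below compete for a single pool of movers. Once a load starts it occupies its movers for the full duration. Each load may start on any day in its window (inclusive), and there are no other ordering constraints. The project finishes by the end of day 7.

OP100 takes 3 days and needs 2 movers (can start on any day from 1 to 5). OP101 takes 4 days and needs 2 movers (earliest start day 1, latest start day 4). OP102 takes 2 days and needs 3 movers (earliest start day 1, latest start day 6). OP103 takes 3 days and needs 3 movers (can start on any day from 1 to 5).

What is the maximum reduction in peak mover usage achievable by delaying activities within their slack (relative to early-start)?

Early-start peak: d1:10  d2:10  d3:7  d4:2  d5:0  d6:0  d7:0 ⇒ 10.
Leveled (OP100@1, OP101@3, OP102@1, OP103@4): d1:5  d2:5  d3:4  d4:5  d5:5  d6:5  d7:0 ⇒ 5.
Reduction 10 − 5 = 5.

5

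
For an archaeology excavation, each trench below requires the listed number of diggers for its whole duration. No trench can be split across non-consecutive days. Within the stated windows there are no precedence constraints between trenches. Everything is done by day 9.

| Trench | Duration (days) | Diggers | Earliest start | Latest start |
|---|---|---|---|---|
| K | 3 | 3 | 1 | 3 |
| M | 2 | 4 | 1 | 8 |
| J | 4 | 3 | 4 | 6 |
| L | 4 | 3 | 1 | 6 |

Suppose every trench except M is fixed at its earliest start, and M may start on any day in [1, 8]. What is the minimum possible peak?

M@1: d1:10  d2:10  d3:6  d4:6  d5:3  d6:3  d7:3  d8:0  d9:0 → peak 10
M@2: d1:6  d2:10  d3:10  d4:6  d5:3  d6:3  d7:3  d8:0  d9:0 → peak 10
M@3: d1:6  d2:6  d3:10  d4:10  d5:3  d6:3  d7:3  d8:0  d9:0 → peak 10
M@4: d1:6  d2:6  d3:6  d4:10  d5:7  d6:3  d7:3  d8:0  d9:0 → peak 10
M@5: d1:6  d2:6  d3:6  d4:6  d5:7  d6:7  d7:3  d8:0  d9:0 → peak 7
M@6: d1:6  d2:6  d3:6  d4:6  d5:3  d6:7  d7:7  d8:0  d9:0 → peak 7
M@7: d1:6  d2:6  d3:6  d4:6  d5:3  d6:3  d7:7  d8:4  d9:0 → peak 7
M@8: d1:6  d2:6  d3:6  d4:6  d5:3  d6:3  d7:3  d8:4  d9:4 → peak 6
Best is M@8, peak 6.

6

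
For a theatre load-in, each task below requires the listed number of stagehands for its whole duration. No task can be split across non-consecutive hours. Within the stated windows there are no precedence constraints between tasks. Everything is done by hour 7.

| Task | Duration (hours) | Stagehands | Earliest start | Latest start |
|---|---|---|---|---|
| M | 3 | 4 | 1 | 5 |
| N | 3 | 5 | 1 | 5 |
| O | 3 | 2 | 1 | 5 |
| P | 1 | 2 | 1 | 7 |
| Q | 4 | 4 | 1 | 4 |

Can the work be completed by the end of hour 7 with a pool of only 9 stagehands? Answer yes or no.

Schedule M@1, N@5, O@4, P@4, Q@1: h1:8  h2:8  h3:8  h4:8  h5:7  h6:7  h7:5 — peak 8 ≤ 9.

yes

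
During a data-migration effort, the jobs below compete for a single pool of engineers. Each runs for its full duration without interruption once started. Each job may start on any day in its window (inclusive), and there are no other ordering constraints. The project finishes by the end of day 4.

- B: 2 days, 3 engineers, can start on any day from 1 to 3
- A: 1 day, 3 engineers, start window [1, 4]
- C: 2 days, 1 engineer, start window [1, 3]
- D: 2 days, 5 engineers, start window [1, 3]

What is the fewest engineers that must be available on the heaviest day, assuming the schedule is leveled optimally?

6

Early-start (B@1, A@1, C@1, D@1) gives peak 12: d1:12  d2:9  d3:0  d4:0.
Shift C→2, D→3.
Schedule B@1, A@1, C@2, D@3: d1:6  d2:4  d3:6  d4:5 — peak 6.
Total engineer-days = 21 over 4 days ⇒ peak ≥ ⌈21/4⌉ = 6, so 6 is optimal.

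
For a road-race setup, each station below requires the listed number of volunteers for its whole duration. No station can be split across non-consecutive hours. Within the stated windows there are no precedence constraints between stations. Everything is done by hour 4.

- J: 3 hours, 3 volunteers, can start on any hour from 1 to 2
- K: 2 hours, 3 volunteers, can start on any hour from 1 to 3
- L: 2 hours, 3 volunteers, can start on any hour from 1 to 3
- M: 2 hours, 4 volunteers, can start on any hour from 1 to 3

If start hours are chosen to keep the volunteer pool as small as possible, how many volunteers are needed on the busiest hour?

9

Early-start (J@1, K@1, L@1, M@1) gives peak 13: h1:13  h2:13  h3:3  h4:0.
Shift M→3.
Schedule J@1, K@1, L@1, M@3: h1:9  h2:9  h3:7  h4:4 — peak 9.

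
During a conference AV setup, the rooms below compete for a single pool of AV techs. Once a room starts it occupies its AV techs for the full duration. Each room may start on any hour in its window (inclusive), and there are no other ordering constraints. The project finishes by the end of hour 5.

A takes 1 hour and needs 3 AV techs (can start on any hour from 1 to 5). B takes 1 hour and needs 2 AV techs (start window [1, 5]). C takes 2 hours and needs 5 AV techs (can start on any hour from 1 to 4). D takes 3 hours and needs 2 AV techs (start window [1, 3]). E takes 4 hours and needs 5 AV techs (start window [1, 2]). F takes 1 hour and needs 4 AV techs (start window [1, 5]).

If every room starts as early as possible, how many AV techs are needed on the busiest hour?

21

Early-start schedule: A@1, B@1, C@1, D@1, E@1, F@1.
Load per hour: hour 1: 21, hour 2: 12, hour 3: 7, hour 4: 5, hour 5: 0.
Peak is 21.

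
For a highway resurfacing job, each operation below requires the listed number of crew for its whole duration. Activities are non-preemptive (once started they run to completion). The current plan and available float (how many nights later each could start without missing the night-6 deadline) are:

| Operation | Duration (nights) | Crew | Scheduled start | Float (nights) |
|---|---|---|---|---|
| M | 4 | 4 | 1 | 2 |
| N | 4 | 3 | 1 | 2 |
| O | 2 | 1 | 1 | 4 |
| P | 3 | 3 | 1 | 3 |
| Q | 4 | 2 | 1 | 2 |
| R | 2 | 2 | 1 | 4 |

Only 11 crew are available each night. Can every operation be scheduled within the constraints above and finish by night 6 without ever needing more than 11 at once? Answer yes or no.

no

The minimum achievable peak is 12; 11 < 12, so no feasible schedule stays within the cap.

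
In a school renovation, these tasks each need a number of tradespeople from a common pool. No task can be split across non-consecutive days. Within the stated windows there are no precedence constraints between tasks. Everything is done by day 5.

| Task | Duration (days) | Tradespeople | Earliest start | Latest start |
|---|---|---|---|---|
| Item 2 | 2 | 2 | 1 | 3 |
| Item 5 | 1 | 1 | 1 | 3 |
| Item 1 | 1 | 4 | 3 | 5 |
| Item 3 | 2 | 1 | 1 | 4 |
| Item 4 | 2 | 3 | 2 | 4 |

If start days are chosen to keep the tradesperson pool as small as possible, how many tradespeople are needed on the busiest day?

Early-start (Item 2@1, Item 5@1, Item 1@3, Item 3@1, Item 4@2) gives peak 7: d1:4  d2:6  d3:7  d4:0  d5:0.
Shift Item 4→4.
Schedule Item 2@1, Item 5@1, Item 1@3, Item 3@1, Item 4@4: d1:4  d2:3  d3:4  d4:3  d5:3 — peak 4.
Total tradesperson-days = 17 over 5 days ⇒ peak ≥ ⌈17/5⌉ = 4, so 4 is optimal.

4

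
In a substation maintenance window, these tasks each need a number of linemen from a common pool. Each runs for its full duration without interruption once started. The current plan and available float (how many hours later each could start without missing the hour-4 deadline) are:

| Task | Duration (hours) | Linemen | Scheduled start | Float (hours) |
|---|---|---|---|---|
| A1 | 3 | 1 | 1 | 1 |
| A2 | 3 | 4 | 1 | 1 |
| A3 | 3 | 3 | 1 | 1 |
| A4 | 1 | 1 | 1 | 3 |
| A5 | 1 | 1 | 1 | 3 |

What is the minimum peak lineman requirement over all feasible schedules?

8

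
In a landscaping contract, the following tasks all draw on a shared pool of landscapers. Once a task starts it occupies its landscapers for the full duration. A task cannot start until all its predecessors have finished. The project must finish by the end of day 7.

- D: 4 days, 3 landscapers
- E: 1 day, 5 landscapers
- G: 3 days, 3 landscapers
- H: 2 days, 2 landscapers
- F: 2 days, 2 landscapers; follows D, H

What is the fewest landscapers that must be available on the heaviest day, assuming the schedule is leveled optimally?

Early-start (D@1, E@1, G@1, H@1, F@5) gives peak 13: d1:13  d2:8  d3:6  d4:3  d5:2  d6:2  d7:0.
Shift E→7, G→3.
Schedule D@1, E@7, G@3, H@1, F@5: d1:5  d2:5  d3:6  d4:6  d5:5  d6:2  d7:5 — peak 6.

6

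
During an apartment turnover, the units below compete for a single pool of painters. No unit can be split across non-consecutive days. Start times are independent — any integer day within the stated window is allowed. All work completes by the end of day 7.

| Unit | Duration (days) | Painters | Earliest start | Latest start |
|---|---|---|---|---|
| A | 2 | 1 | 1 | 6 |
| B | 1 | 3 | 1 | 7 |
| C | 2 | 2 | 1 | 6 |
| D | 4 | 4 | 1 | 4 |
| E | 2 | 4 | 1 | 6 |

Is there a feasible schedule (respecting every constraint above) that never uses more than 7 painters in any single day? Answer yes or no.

yes

Schedule A@1, B@1, C@3, D@2, E@6: d1:4  d2:5  d3:6  d4:6  d5:4  d6:4  d7:4 — peak 6 ≤ 7.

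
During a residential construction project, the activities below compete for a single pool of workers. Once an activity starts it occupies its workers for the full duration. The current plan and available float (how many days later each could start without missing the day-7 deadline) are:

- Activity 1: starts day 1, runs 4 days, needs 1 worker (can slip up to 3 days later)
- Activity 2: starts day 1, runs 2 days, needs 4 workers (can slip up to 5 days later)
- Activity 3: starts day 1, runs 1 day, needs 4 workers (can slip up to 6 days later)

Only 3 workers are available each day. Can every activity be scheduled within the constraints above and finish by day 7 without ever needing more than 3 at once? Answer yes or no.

no

The minimum achievable peak is 4; 3 < 4, so no feasible schedule stays within the cap.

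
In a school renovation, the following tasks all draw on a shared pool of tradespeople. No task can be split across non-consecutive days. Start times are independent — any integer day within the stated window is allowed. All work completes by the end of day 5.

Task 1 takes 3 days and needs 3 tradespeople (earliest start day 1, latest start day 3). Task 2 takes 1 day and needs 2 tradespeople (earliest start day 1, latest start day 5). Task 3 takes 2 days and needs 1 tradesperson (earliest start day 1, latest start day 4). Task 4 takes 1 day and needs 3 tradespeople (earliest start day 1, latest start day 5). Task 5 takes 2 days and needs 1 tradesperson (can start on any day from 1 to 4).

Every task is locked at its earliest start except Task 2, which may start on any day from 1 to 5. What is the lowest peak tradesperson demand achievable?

8

Task 2@1: d1:10  d2:5  d3:3  d4:0  d5:0 → peak 10
Task 2@2: d1:8  d2:7  d3:3  d4:0  d5:0 → peak 8
Task 2@3: d1:8  d2:5  d3:5  d4:0  d5:0 → peak 8
Task 2@4: d1:8  d2:5  d3:3  d4:2  d5:0 → peak 8
Task 2@5: d1:8  d2:5  d3:3  d4:0  d5:2 → peak 8
Best is Task 2@2, peak 8.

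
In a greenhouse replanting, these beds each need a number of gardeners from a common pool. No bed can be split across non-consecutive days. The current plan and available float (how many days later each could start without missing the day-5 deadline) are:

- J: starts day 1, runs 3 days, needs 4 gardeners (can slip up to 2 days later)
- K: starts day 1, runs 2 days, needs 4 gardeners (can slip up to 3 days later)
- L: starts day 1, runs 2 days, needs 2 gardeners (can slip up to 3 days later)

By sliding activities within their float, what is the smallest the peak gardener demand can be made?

6

Early-start (J@1, K@1, L@1) gives peak 10: d1:10  d2:10  d3:4  d4:0  d5:0.
Shift K→4.
Schedule J@1, K@4, L@1: d1:6  d2:6  d3:4  d4:4  d5:4 — peak 6.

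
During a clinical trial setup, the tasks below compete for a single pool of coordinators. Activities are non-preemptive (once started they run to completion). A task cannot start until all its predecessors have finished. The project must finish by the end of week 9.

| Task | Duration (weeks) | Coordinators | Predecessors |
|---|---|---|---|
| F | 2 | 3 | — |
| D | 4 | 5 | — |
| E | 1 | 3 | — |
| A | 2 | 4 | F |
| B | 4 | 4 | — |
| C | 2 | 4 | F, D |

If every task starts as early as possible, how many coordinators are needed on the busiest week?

15

Early-start schedule: F@1, D@1, E@1, A@3, B@1, C@5.
Load per week: week 1: 15, week 2: 12, week 3: 13, week 4: 13, week 5: 4, week 6: 4, week 7: 0, week 8: 0, week 9: 0.
Peak is 15.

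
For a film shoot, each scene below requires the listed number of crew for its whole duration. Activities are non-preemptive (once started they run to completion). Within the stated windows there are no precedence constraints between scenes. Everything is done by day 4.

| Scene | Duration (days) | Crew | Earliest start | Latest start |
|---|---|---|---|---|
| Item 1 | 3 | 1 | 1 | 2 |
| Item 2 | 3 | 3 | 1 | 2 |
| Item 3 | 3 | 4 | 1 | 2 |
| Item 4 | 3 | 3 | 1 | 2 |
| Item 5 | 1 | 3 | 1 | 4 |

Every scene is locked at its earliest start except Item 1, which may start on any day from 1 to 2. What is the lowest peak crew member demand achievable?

13

Item 1@1: d1:14  d2:11  d3:11  d4:0 → peak 14
Item 1@2: d1:13  d2:11  d3:11  d4:1 → peak 13
Best is Item 1@2, peak 13.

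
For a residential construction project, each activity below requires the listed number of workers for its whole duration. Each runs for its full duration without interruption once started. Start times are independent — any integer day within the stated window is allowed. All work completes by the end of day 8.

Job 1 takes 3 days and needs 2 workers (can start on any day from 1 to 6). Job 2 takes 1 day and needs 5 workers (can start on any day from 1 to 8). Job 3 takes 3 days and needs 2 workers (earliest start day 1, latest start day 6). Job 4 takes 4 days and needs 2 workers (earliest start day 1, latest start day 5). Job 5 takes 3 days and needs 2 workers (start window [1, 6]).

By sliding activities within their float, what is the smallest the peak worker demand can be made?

5

Early-start (Job 1@1, Job 2@1, Job 3@1, Job 4@1, Job 5@1) gives peak 13: d1:13  d2:8  d3:8  d4:2  d5:0  d6:0  d7:0  d8:0.
Shift Job 2→4, Job 4→5, Job 5→5.
Schedule Job 1@1, Job 2@4, Job 3@1, Job 4@5, Job 5@5: d1:4  d2:4  d3:4  d4:5  d5:4  d6:4  d7:4  d8:2 — peak 5.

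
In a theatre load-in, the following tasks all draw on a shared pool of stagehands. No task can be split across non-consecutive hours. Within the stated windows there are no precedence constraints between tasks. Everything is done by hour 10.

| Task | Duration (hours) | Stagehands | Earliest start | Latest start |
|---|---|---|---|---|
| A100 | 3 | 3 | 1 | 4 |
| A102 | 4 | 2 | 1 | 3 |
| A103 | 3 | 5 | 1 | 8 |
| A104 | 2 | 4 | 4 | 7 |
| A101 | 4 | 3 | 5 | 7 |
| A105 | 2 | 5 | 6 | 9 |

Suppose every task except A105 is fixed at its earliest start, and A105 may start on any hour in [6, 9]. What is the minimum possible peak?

10

A105@6: h1:10  h2:10  h3:10  h4:6  h5:7  h6:8  h7:8  h8:3  h9:0  h10:0 → peak 10
A105@7: h1:10  h2:10  h3:10  h4:6  h5:7  h6:3  h7:8  h8:8  h9:0  h10:0 → peak 10
A105@8: h1:10  h2:10  h3:10  h4:6  h5:7  h6:3  h7:3  h8:8  h9:5  h10:0 → peak 10
A105@9: h1:10  h2:10  h3:10  h4:6  h5:7  h6:3  h7:3  h8:3  h9:5  h10:5 → peak 10
Best is A105@6, peak 10.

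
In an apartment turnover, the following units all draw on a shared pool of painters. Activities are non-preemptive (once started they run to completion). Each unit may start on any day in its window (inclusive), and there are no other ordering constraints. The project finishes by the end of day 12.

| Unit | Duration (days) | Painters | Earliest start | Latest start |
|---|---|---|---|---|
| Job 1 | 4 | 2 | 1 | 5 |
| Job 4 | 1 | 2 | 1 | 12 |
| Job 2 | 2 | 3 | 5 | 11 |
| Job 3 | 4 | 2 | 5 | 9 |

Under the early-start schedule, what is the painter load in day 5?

5

At early start, day 5 has: Job 2, Job 3.
Demand: 3 + 2 = 5.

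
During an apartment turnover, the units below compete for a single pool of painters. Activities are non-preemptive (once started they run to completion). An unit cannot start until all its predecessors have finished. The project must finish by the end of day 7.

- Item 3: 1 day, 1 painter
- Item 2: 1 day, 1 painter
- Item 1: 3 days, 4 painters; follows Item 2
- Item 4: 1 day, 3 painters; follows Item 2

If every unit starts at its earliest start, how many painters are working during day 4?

At early start, day 4 has: Item 1.
Demand: 4 = 4.

4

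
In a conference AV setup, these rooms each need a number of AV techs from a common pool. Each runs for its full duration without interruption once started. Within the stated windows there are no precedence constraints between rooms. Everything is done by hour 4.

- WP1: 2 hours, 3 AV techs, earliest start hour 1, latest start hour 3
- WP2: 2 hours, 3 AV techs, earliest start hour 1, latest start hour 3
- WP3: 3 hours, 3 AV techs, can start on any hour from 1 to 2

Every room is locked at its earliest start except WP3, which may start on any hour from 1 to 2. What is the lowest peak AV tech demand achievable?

9

WP3@1: h1:9  h2:9  h3:3  h4:0 → peak 9
WP3@2: h1:6  h2:9  h3:3  h4:3 → peak 9
Best is WP3@1, peak 9.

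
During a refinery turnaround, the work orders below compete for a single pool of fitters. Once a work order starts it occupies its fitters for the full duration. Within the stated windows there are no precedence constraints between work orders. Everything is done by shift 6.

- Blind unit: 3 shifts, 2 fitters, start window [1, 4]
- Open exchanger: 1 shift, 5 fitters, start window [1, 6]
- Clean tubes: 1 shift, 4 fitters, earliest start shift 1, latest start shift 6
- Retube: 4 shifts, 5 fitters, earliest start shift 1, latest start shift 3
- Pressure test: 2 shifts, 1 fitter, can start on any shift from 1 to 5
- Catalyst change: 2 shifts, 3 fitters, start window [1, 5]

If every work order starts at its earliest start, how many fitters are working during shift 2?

At early start, shift 2 has: Blind unit, Retube, Pressure test, Catalyst change.
Demand: 2 + 5 + 1 + 3 = 11.

11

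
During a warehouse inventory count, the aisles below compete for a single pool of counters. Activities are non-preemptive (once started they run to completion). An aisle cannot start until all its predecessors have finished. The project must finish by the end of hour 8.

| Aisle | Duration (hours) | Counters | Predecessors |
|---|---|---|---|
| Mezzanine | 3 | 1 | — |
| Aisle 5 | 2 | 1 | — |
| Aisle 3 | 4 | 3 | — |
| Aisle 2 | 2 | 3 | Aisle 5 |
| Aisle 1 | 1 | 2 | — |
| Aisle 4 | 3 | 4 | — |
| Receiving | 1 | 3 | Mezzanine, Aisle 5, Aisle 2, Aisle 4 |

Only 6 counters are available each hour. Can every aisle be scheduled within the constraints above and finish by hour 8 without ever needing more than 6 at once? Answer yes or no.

yes

Schedule Mezzanine@1, Aisle 5@1, Aisle 3@4, Aisle 2@4, Aisle 1@6, Aisle 4@1, Receiving@7: h1:6  h2:6  h3:5  h4:6  h5:6  h6:5  h7:6  h8:0 — peak 6 ≤ 6.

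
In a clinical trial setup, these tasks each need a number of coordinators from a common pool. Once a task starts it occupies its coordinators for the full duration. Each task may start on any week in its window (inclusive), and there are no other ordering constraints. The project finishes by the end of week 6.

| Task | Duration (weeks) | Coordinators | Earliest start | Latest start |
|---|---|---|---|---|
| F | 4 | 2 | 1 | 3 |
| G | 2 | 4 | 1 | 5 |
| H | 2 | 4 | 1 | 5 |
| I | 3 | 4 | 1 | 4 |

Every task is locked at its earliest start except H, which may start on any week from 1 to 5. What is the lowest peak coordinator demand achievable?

10

H@1: w1:14  w2:14  w3:6  w4:2  w5:0  w6:0 → peak 14
H@2: w1:10  w2:14  w3:10  w4:2  w5:0  w6:0 → peak 14
H@3: w1:10  w2:10  w3:10  w4:6  w5:0  w6:0 → peak 10
H@4: w1:10  w2:10  w3:6  w4:6  w5:4  w6:0 → peak 10
H@5: w1:10  w2:10  w3:6  w4:2  w5:4  w6:4 → peak 10
Best is H@3, peak 10.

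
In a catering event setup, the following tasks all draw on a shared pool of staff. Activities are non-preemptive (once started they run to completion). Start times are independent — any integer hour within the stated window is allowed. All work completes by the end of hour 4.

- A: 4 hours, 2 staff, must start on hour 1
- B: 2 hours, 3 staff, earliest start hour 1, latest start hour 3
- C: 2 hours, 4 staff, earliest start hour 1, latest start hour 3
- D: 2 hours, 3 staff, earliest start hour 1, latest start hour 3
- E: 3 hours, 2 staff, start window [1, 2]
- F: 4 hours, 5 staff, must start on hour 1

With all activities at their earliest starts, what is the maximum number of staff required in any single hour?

19

Early-start schedule: A@1, B@1, C@1, D@1, E@1, F@1.
Load per hour: hour 1: 19, hour 2: 19, hour 3: 9, hour 4: 7.
Peak is 19.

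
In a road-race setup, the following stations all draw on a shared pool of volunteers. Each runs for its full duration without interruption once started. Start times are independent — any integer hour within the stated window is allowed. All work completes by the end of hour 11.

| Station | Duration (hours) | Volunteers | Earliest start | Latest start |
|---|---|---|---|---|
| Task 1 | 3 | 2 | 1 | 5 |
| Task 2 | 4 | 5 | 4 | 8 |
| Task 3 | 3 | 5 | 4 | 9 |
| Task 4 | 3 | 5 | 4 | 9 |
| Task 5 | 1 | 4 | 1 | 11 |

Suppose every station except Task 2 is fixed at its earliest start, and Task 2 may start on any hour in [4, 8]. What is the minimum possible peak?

10

Task 2@4: h1:6  h2:2  h3:2  h4:15  h5:15  h6:15  h7:5  h8:0  h9:0  h10:0  h11:0 → peak 15
Task 2@5: h1:6  h2:2  h3:2  h4:10  h5:15  h6:15  h7:5  h8:5  h9:0  h10:0  h11:0 → peak 15
Task 2@6: h1:6  h2:2  h3:2  h4:10  h5:10  h6:15  h7:5  h8:5  h9:5  h10:0  h11:0 → peak 15
Task 2@7: h1:6  h2:2  h3:2  h4:10  h5:10  h6:10  h7:5  h8:5  h9:5  h10:5  h11:0 → peak 10
Task 2@8: h1:6  h2:2  h3:2  h4:10  h5:10  h6:10  h7:0  h8:5  h9:5  h10:5  h11:5 → peak 10
Best is Task 2@7, peak 10.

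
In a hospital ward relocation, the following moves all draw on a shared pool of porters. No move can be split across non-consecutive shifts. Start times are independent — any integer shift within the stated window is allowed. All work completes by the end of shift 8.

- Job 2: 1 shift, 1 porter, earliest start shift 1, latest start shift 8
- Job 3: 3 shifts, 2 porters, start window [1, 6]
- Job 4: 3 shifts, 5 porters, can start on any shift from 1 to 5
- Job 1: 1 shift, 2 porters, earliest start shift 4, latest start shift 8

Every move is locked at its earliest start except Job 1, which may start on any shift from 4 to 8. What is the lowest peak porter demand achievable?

Job 1@4: s1:8  s2:7  s3:7  s4:2  s5:0  s6:0  s7:0  s8:0 → peak 8
Job 1@5: s1:8  s2:7  s3:7  s4:0  s5:2  s6:0  s7:0  s8:0 → peak 8
Job 1@6: s1:8  s2:7  s3:7  s4:0  s5:0  s6:2  s7:0  s8:0 → peak 8
Job 1@7: s1:8  s2:7  s3:7  s4:0  s5:0  s6:0  s7:2  s8:0 → peak 8
Job 1@8: s1:8  s2:7  s3:7  s4:0  s5:0  s6:0  s7:0  s8:2 → peak 8
Best is Job 1@4, peak 8.

8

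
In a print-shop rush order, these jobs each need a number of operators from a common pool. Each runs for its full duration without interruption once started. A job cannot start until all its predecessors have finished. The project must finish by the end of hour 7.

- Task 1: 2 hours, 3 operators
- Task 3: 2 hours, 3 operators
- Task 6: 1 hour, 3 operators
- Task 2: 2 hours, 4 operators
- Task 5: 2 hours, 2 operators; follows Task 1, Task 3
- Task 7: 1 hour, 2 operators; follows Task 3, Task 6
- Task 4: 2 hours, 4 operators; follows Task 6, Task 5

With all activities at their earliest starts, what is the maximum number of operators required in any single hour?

13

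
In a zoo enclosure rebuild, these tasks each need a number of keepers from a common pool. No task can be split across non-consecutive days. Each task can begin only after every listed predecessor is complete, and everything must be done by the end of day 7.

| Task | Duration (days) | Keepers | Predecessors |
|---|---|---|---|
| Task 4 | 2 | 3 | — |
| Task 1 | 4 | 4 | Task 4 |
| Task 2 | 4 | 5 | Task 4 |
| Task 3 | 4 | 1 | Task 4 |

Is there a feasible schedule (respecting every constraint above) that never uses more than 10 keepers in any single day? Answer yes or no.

yes

Schedule Task 4@1, Task 1@3, Task 2@3, Task 3@3: d1:3  d2:3  d3:10  d4:10  d5:10  d6:10  d7:0 — peak 10 ≤ 10.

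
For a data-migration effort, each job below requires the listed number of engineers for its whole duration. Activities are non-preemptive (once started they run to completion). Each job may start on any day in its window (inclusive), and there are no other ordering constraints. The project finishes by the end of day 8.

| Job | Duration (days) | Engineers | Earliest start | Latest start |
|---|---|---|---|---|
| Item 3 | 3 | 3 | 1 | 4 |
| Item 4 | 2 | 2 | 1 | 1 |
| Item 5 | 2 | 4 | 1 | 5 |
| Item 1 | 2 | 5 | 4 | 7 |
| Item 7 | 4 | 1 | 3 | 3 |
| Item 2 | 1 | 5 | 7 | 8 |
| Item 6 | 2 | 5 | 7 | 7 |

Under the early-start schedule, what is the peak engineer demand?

10

Early-start schedule: Item 3@1, Item 4@1, Item 5@1, Item 1@4, Item 7@3, Item 2@7, Item 6@7.
Load per day: day 1: 9, day 2: 9, day 3: 4, day 4: 6, day 5: 6, day 6: 1, day 7: 10, day 8: 5.
Peak is 10.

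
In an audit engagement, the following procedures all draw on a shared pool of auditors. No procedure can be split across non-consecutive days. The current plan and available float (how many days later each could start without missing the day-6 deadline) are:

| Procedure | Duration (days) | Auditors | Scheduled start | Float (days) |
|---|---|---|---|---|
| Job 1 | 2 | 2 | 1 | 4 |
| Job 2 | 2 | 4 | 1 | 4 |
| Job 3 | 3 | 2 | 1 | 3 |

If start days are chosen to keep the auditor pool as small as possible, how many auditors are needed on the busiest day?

Early-start (Job 1@1, Job 2@1, Job 3@1) gives peak 8: d1:8  d2:8  d3:2  d4:0  d5:0  d6:0.
Shift Job 2→4.
Schedule Job 1@1, Job 2@4, Job 3@1: d1:4  d2:4  d3:2  d4:4  d5:4  d6:0 — peak 4.

4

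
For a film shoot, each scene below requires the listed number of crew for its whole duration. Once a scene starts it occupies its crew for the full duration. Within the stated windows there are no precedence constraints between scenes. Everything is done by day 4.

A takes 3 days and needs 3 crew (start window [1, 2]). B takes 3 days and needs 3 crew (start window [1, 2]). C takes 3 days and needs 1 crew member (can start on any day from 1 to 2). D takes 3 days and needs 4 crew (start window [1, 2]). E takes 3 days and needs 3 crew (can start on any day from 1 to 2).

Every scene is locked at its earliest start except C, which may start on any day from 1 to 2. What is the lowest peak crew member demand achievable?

C@1: d1:14  d2:14  d3:14  d4:0 → peak 14
C@2: d1:13  d2:14  d3:14  d4:1 → peak 14
Best is C@1, peak 14.

14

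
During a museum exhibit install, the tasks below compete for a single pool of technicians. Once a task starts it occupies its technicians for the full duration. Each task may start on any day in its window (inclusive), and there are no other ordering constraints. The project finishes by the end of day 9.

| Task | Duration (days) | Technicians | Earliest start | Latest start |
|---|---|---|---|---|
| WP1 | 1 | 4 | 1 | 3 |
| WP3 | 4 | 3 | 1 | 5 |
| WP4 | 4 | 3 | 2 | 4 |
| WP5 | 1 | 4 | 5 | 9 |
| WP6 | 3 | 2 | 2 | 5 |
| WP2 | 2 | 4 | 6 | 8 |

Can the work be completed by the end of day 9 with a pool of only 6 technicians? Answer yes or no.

The minimum achievable peak is 7; 6 < 7, so no feasible schedule stays within the cap.

no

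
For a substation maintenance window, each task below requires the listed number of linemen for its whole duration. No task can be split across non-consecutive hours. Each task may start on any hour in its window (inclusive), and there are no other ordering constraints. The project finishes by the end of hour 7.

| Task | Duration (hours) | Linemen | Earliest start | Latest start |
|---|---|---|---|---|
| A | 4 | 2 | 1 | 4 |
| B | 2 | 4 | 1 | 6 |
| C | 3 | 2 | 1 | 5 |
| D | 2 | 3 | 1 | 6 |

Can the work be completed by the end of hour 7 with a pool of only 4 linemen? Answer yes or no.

no

The minimum achievable peak is 5; 4 < 5, so no feasible schedule stays within the cap.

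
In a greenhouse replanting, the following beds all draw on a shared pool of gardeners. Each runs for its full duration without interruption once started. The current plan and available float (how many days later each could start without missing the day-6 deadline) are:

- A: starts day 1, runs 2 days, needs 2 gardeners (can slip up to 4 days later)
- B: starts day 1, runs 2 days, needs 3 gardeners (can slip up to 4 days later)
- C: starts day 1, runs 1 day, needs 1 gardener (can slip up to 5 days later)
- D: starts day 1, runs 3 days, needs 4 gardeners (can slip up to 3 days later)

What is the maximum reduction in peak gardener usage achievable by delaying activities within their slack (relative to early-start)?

5

Early-start peak: d1:10  d2:9  d3:4  d4:0  d5:0  d6:0 ⇒ 10.
Leveled (A@1, B@1, C@3, D@3): d1:5  d2:5  d3:5  d4:4  d5:4  d6:0 ⇒ 5.
Reduction 10 − 5 = 5.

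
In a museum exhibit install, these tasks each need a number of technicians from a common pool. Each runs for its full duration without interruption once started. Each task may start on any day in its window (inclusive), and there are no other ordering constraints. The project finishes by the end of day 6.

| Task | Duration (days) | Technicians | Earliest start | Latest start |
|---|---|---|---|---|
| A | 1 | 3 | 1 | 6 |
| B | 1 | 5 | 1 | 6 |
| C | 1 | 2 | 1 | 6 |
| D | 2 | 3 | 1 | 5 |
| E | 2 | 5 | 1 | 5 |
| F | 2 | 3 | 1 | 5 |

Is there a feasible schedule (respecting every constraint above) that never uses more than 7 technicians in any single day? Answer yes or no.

yes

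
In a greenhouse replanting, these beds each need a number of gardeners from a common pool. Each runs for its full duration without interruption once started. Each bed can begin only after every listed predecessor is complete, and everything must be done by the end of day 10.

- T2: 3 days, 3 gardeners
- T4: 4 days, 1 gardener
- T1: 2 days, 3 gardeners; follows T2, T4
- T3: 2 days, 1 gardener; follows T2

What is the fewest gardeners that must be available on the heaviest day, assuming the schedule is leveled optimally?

3

Early-start (T2@1, T4@1, T1@5, T3@4) gives peak 4: d1:4  d2:4  d3:4  d4:2  d5:4  d6:3  d7:0  d8:0  d9:0  d10:0.
Shift T4→4, T1→8.
Schedule T2@1, T4@4, T1@8, T3@4: d1:3  d2:3  d3:3  d4:2  d5:2  d6:1  d7:1  d8:3  d9:3  d10:0 — peak 3.
Total gardener-days = 21 over 10 days ⇒ peak ≥ ⌈21/10⌉ = 3, so 3 is optimal.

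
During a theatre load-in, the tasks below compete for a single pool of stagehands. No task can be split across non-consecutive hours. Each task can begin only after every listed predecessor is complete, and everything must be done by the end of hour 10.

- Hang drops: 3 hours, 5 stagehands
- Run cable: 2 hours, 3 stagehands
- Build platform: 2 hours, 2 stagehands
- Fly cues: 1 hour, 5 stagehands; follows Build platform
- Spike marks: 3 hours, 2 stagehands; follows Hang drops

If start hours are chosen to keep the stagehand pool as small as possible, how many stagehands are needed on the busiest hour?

Early-start (Hang drops@1, Run cable@1, Build platform@1, Fly cues@3, Spike marks@4) gives peak 10: h1:10  h2:10  h3:10  h4:2  h5:2  h6:2  h7:0  h8:0  h9:0  h10:0.
Shift Run cable→4, Build platform→4, Fly cues→6, Spike marks→7.
Schedule Hang drops@1, Run cable@4, Build platform@4, Fly cues@6, Spike marks@7: h1:5  h2:5  h3:5  h4:5  h5:5  h6:5  h7:2  h8:2  h9:2  h10:0 — peak 5.

5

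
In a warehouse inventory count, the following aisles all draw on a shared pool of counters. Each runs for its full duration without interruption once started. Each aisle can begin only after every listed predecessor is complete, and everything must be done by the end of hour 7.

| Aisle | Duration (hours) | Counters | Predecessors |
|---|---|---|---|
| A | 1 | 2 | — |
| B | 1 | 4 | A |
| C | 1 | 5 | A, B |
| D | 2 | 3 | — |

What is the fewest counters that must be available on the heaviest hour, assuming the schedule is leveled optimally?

5

Early-start (A@1, B@2, C@3, D@1) gives peak 7: h1:5  h2:7  h3:5  h4:0  h5:0  h6:0  h7:0.
Shift D→4.
Schedule A@1, B@2, C@3, D@4: h1:2  h2:4  h3:5  h4:3  h5:3  h6:0  h7:0 — peak 5.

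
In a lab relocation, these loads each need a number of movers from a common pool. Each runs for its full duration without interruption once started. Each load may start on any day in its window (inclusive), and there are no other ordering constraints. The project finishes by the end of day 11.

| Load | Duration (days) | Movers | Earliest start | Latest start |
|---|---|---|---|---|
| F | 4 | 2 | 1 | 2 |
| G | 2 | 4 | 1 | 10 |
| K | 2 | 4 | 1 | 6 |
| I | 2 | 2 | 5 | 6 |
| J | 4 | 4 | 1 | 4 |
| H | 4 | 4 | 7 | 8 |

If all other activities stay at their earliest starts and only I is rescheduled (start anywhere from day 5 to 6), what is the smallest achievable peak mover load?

I@5: d1:14  d2:14  d3:6  d4:6  d5:2  d6:2  d7:4  d8:4  d9:4  d10:4  d11:0 → peak 14
I@6: d1:14  d2:14  d3:6  d4:6  d5:0  d6:2  d7:6  d8:4  d9:4  d10:4  d11:0 → peak 14
Best is I@5, peak 14.

14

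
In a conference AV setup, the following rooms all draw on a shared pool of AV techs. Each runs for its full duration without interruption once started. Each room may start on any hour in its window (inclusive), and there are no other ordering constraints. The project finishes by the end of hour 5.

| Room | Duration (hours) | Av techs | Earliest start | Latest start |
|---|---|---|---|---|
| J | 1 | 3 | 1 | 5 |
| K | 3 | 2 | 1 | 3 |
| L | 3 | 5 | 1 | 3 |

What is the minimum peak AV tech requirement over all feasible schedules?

Early-start (J@1, K@1, L@1) gives peak 10: h1:10  h2:7  h3:7  h4:0  h5:0.
Shift L→2.
Schedule J@1, K@1, L@2: h1:5  h2:7  h3:7  h4:5  h5:0 — peak 7.

7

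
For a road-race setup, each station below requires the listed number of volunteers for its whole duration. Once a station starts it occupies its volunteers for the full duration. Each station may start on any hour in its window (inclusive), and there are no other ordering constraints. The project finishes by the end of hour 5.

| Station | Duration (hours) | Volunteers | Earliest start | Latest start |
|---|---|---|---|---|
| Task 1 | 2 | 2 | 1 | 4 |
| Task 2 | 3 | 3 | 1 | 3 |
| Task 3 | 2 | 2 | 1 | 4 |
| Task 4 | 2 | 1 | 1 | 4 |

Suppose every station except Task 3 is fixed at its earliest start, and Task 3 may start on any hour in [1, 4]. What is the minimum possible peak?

6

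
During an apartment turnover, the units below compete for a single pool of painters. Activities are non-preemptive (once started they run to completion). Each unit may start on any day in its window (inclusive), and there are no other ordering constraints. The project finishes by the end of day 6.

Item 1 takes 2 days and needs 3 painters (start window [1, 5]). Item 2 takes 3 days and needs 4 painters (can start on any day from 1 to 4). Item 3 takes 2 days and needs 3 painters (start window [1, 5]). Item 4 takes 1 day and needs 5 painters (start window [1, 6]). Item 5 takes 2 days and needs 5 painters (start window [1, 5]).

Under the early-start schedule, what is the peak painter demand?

Early-start schedule: Item 1@1, Item 2@1, Item 3@1, Item 4@1, Item 5@1.
Load per day: day 1: 20, day 2: 15, day 3: 4, day 4: 0, day 5: 0, day 6: 0.
Peak is 20.

20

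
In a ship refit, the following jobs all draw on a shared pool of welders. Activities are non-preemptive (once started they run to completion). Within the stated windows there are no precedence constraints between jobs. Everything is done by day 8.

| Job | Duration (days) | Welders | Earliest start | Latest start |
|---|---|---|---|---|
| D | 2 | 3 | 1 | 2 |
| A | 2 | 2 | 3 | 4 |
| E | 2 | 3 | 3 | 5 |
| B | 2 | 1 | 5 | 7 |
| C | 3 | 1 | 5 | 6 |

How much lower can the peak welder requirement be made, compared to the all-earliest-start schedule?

1

Early-start peak: d1:3  d2:3  d3:5  d4:5  d5:2  d6:2  d7:1  d8:0 ⇒ 5.
Leveled (D@1, A@3, E@5, B@7, C@5): d1:3  d2:3  d3:2  d4:2  d5:4  d6:4  d7:2  d8:1 ⇒ 4.
Reduction 5 − 4 = 1.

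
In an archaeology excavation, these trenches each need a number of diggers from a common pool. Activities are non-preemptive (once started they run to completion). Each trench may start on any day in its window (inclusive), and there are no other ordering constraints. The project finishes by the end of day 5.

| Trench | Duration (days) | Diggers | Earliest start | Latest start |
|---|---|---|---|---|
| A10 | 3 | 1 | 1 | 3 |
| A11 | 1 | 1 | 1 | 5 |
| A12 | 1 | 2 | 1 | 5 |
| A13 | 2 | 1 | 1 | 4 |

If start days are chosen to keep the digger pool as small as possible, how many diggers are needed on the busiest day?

2

Early-start (A10@1, A11@1, A12@1, A13@1) gives peak 5: d1:5  d2:2  d3:1  d4:0  d5:0.
Shift A12→4, A13→2.
Schedule A10@1, A11@1, A12@4, A13@2: d1:2  d2:2  d3:2  d4:2  d5:0 — peak 2.
Total digger-days = 8 over 5 days ⇒ peak ≥ ⌈8/5⌉ = 2, so 2 is optimal.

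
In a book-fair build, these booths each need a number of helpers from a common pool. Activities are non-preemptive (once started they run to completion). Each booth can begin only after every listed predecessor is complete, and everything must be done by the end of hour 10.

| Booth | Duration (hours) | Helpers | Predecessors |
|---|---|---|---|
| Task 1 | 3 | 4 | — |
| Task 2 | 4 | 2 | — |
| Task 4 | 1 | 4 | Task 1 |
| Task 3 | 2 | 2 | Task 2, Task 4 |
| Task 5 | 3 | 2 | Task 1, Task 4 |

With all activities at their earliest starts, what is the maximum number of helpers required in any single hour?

Early-start schedule: Task 1@1, Task 2@1, Task 4@4, Task 3@5, Task 5@5.
Load per hour: hour 1: 6, hour 2: 6, hour 3: 6, hour 4: 6, hour 5: 4, hour 6: 4, hour 7: 2, hour 8: 0, hour 9: 0, hour 10: 0.
Peak is 6.

6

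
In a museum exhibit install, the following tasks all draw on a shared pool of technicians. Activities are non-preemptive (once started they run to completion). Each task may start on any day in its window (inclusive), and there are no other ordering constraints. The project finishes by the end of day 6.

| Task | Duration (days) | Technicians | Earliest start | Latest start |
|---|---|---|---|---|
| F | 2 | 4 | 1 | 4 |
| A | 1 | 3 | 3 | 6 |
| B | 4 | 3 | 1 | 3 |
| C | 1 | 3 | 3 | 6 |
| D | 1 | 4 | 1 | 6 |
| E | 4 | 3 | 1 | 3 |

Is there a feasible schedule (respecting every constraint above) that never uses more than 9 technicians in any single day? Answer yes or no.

yes

Schedule F@1, A@3, B@1, C@4, D@5, E@3: d1:7  d2:7  d3:9  d4:9  d5:7  d6:3 — peak 9 ≤ 9.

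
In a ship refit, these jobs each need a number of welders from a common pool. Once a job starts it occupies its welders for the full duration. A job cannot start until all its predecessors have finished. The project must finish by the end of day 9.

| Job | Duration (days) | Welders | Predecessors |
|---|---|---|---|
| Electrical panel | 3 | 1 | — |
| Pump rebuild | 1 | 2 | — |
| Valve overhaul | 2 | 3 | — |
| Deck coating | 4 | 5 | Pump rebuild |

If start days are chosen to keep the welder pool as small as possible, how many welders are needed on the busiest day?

Early-start (Electrical panel@1, Pump rebuild@1, Valve overhaul@1, Deck coating@2) gives peak 9: d1:6  d2:9  d3:6  d4:5  d5:5  d6:0  d7:0  d8:0  d9:0.
Shift Valve overhaul→2, Deck coating→4.
Schedule Electrical panel@1, Pump rebuild@1, Valve overhaul@2, Deck coating@4: d1:3  d2:4  d3:4  d4:5  d5:5  d6:5  d7:5  d8:0  d9:0 — peak 5.

5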